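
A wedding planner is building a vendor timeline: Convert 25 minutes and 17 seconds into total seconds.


Minutes: 25
Seconds: 17
Convert minutes to seconds: 25 x 60 = 1500
Add remaining seconds: 1500 + 17 = 1517

1517


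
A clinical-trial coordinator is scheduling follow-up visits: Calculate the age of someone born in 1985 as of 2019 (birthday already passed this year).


Birth year: 1985
Current year: 2019
Age = current year - birth year
Age = 2019 - 1985 = 34

34


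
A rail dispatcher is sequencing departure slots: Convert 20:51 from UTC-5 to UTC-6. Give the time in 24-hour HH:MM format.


Local time: 20:51 at UTC-5 (offset -5h)
Target zone: UTC-6 (offset -6h)
Difference: -6 - (-5) = -1 hours
Calculation: 20 + (-1) = 19
Result: 19:51

19:51


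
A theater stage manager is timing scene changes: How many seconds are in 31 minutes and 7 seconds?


Minutes: 31
Extra seconds: 7
Seconds per minute: 60
Minutes to seconds: 31 x 60 = 1860
Total: 1860 + 7 = 1867

1867


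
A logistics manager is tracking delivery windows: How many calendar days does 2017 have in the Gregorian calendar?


Year: 2017
Check leap year rules:
Divisible by 4? No
2017 is not a leap year
Days: 365

365


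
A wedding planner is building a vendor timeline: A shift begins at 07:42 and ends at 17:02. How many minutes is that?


Start time: 07:42 = 462 minutes from midnight
End time: 17:02 = 1022 minutes from midnight
Difference: 1022 - 462 = 560 minutes
That is 9 hours and 20 minutes

560


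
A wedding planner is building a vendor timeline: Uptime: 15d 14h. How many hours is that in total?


Days: 15
Extra hours: 14
Hours per day: 24
Days to hours: 15 x 24 = 360
Total: 360 + 14 = 374

374


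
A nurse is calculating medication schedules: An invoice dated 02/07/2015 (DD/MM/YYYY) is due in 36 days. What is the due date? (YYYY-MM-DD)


Start: 2015-07-02
Adding 36 days
Days remaining in July: 29
After July: 7 days still to add
August 2015 has 31 days, need 7
Result: 2015-08-07

2015-08-07


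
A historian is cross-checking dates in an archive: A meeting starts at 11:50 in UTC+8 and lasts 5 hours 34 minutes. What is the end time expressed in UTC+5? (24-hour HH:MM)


Start: 11:50 in UTC+8
Step 1 - add duration:
  minutes: 50 + 34 = 84 (carry 1h)
  hours: 11 + 5 + 1 = 17
  end in UTC+8: 17:24
Step 2 - convert UTC+8 -> UTC+5:
  offset difference: 5 - (8) = -3 hours
  17 + (-3) = 14 -> mod 24 = 14
Result: 14:24 in UTC+5

14:24


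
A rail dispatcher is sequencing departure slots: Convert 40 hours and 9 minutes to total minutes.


Hours: 40
Minutes: 9
Convert hours to minutes: 40 x 60 = 2400
Add remaining minutes: 2400 + 9 = 2409

2409


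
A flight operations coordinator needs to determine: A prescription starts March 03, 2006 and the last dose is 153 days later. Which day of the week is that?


Start: 2006-03-03 (Friday)
Step 1 - find target date: add 153 days
  2006-03-03 + 153 days = 2006-08-03
Step 2 - day of week:
  153 mod 7 = 6
  Friday + 6 days -> Thursday
Result: Thursday (2006-08-03)

Thursday


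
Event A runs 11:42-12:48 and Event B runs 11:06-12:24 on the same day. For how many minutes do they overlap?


Interval A: [702, 768] minutes from midnight
Interval B: [666, 744] minutes from midnight
Overlap start = max(702, 666) = 702
Overlap end = min(768, 744) = 744
Overlap = 744 - 702 = 42 minutes

42


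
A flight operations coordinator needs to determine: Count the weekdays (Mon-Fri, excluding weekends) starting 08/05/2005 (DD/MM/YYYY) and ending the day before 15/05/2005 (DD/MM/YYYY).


Start: 2005-05-08 (Sunday)
End (exclusive): 2005-05-15 (Sunday)
Total calendar days: 7
Full weeks: 7 // 7 = 1 -> 5 weekdays
Remaining 0 days starting on Sunday:
Total business days: 5 + 0 = 5

5


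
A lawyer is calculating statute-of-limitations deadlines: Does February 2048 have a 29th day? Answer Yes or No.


Year: 2048
Divisible by 4? 2048 / 4 = 512.0 -> Yes
Divisible by 100? 2048 / 100 = 20.48 -> No
Divisible by 4 but not 100, so it IS a leap year

Yes


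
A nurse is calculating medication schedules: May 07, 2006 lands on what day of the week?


Date: 2006-05-07
January 1, 2006 is a Sunday
Day of year: 127
Offset from Jan 1: 126 days
126 mod 7 = 0
Result: Sunday

Sunday


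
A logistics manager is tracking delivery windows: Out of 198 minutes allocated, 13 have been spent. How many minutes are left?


Total budget: 198 minutes
Time used: 13 minutes
Remaining: 198 - 13 = 185 minutes
Percent used: 6.6%
Percent remaining: 93.4%

185


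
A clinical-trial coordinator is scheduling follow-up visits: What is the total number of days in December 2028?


Month: December
Year: 2028
December is a 31-day month
Total: 31 days

31


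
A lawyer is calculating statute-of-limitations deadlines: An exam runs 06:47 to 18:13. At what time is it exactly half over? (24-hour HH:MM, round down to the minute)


Start time: 06:47 = 407 minutes from midnight
End time: 18:13 = 1093 minutes from midnight
Sum: 407 + 1093 = 1500
Midpoint: 1500 / 2 = 750 minutes
Convert: 750 / 60 = 12 hours, 30 minutes
Result: 12:30

12:30


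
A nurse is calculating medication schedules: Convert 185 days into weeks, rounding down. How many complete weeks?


Total days: 185
Days per week: 7
Division: 185 / 7 = 26 remainder 3
Complete weeks: 26
Remaining days: 3

26


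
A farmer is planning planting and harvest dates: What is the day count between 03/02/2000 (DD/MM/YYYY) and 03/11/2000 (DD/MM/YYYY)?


Start date: 2000-02-03
End date: 2000-11-03
Feb 2000: +27 days
Mar 2000: +31 days
Apr 2000: +30 days
... (7 more months)
Total: 274 days

274


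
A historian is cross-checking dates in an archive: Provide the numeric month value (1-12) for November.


Calendar month order:
10. October
11. November <--
12. December
November is month number 11

11


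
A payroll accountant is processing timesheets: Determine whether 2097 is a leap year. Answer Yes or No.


Year: 2097
Divisible by 4? 2097 / 4 = 524.25 -> No
Not divisible by 4, so NOT a leap year

No


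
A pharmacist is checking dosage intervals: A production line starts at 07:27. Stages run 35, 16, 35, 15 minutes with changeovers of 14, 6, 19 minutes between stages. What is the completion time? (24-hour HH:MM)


Start: 07:27 = 447 min from midnight
  after task 1 (35 min): 08:02
  after break (14 min): 08:16
  after task 2 (16 min): 08:32
  after break (6 min): 08:38
  after task 3 (35 min): 09:13
  after break (19 min): 09:32
  after task 4 (15 min): 09:47
Total elapsed: 140 minutes
End time: 09:47

09:47


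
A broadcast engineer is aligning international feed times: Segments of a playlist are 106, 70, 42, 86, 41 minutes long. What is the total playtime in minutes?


Durations: 106, 70, 42, 86, 41
Running sum: 106
+ 70 = 176
+ 42 = 218
+ 86 = 304
+ 41 = 345
Total duration: 345 minutes
That is 5 hours and 45 minutes

345


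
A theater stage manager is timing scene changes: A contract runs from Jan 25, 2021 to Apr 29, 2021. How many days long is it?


Start date: 2021-01-25
End date: 2021-04-29
Jan 2021: +7 days
Feb 2021: +28 days
Mar 2021: +31 days
Apr 2021: +28 days
Total: 94 days

94


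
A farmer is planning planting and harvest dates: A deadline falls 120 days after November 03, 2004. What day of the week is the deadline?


Start: 2004-11-03 (Wednesday)
Step 1 - find target date: add 120 days
  2004-11-03 + 120 days = 2005-03-03
Step 2 - day of week:
  120 mod 7 = 1
  Wednesday + 1 days -> Thursday
Result: Thursday (2005-03-03)

Thursday


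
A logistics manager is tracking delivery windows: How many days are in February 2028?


Month: February
Year: 2028
2028 is a leap year
February has 29 days
Total: 29 days

29


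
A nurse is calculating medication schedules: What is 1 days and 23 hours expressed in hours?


Days: 1
Extra hours: 23
Hours per day: 24
Days to hours: 1 x 24 = 24
Total: 24 + 23 = 47

47


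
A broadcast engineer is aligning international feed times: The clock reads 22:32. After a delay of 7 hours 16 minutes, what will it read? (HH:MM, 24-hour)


Start time: 22:32
Adding: 7 hours 16 minutes
Minutes: 32 + 16 = 48
Hours: 22 + 7 + 0 = 29
Hour wraparound: 29 mod 24 = 5
Result: 05:48

05:48


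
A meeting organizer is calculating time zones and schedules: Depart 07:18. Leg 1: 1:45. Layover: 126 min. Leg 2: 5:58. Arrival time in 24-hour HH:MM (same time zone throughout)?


Depart: 07:18
Leg 1: +105 min -> 09:03
Layover: +126 min -> 11:09
Leg 2: +358 min -> 17:07
Total travel: 589 minutes = 9h 49m
Arrival: 17:07

17:07


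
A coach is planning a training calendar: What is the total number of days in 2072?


Year: 2072
Check leap year rules:
Divisible by 4? Yes
Divisible by 100? No
2072 is a leap year
Days: 366

366


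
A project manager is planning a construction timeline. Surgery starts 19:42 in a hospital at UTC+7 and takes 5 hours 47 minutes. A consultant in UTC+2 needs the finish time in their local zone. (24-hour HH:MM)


Start: 19:42 in UTC+7
Step 1 - add duration:
  minutes: 42 + 47 = 89 (carry 1h)
  hours: 19 + 5 + 1 = 25
  end in UTC+7: 01:29
Step 2 - convert UTC+7 -> UTC+2:
  offset difference: 2 - (7) = -5 hours
  1 + (-5) = -4 -> mod 24 = 20
Result: 20:29 in UTC+2

20:29


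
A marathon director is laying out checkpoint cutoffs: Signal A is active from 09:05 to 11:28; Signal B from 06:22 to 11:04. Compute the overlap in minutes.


Interval A: [545, 688] minutes from midnight
Interval B: [382, 664] minutes from midnight
Overlap start = max(545, 382) = 545
Overlap end = min(688, 664) = 664
Overlap = 664 - 545 = 119 minutes

119


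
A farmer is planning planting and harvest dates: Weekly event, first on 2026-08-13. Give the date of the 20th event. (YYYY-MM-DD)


First occurrence: 2026-08-13 (occurrence 1)
Each occurrence is 7 days after the previous.
Occurrence 20 is 19 weeks after the first.
19 weeks = 133 days
2026-08-13 + 133 days = 2026-12-24

2026-12-24


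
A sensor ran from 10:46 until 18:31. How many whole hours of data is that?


Start: 10:46
End: 18:31
Hour difference: 18 - 10 = 8 hours
Minute difference: 31 - 46 = -15 minutes
Total minutes: 465
Complete hours: 465 / 60 = 7 (remainder 45)

7


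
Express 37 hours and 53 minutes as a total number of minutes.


Hours: 37
Extra minutes: 53
Minutes per hour: 60
Hours to minutes: 37 x 60 = 2220
Total: 2220 + 53 = 2273

2273


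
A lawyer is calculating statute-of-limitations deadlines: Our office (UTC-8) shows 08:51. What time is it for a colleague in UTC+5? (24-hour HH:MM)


Local time: 08:51 at UTC-8 (offset -8h)
Target zone: UTC+5 (offset 5h)
Difference: 5 - (-8) = 13 hours
Calculation: 8 + (13) = 21
Result: 21:51

21:51


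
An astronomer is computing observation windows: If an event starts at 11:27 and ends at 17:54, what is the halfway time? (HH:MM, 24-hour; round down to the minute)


Start time: 11:27 = 687 minutes from midnight
End time: 17:54 = 1074 minutes from midnight
Sum: 687 + 1074 = 1761
Midpoint: 1761 / 2 = 880 minutes
Convert: 880 / 60 = 14 hours, 40 minutes
Result: 14:40

14:40


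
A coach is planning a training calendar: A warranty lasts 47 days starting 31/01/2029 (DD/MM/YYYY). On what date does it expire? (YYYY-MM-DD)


Start: 2029-01-31
Adding 47 days
Days remaining in January: 0
After January: 47 days still to add
February 2029: 28 days, 19 remaining
March 2029 has 31 days, need 19
Result: 2029-03-19

2029-03-19


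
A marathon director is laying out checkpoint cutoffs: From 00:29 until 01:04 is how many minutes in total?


Start time: 00:29 = 29 minutes from midnight
End time: 01:04 = 64 minutes from midnight
Difference: 64 - 29 = 35 minutes
That is 0 hours and 35 minutes

35


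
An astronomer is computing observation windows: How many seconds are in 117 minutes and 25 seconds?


Minutes: 117
Seconds: 25
Convert minutes to seconds: 117 x 60 = 7020
Add remaining seconds: 7020 + 25 = 7045

7045


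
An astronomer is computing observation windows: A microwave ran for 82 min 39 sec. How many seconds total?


Minutes: 82
Extra seconds: 39
Seconds per minute: 60
Minutes to seconds: 82 x 60 = 4920
Total: 4920 + 39 = 4959

4959


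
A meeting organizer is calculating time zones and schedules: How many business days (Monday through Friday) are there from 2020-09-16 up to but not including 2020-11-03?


Start: 2020-09-16 (Wednesday)
End (exclusive): 2020-11-03 (Tuesday)
Total calendar days: 48
Full weeks: 48 // 7 = 6 -> 30 weekdays
Remaining 6 days starting on Wednesday:
  Wed(w), Thu(w), Fri(w), Sat(-), Sun(-), Mon(w) -> 4 weekdays
Total business days: 30 + 4 = 34

34


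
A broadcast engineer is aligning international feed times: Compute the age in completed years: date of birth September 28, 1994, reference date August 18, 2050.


Birth: 1994-09-28
Reference: 2050-08-18
Year difference: 2050 - 1994 = 56
Has birthday (09-28) occurred by 08-18? No
Birthday not yet reached this year -> subtract 1
Age in full years: 55

55


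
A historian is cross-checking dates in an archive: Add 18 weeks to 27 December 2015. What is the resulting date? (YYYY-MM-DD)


Start: 2015-12-27
Weeks to add: 18
Convert to days: 18 x 7 = 126 days
Add 126 days to 2015-12-27
Result: 2016-05-01

2016-05-01


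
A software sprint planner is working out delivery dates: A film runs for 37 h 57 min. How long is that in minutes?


Hours: 37
Minutes: 57
Convert hours to minutes: 37 x 60 = 2220
Add remaining minutes: 2220 + 57 = 2277

2277


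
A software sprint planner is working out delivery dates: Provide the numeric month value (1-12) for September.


Calendar month order:
8. August
9. September <--
10. October
September is month number 9

9


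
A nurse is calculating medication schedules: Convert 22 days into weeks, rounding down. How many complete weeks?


Total days: 22
Days per week: 7
Division: 22 / 7 = 3 remainder 1
Complete weeks: 3
Remaining days: 1

3


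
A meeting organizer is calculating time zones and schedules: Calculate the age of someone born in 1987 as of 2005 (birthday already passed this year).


Birth year: 1987
Current year: 2005
Age = current year - birth year
Age = 2005 - 1987 = 18

18


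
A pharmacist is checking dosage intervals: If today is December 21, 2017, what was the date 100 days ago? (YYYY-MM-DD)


Start: 2017-12-21
Subtracting 100 days
Days already passed in December: 21
After going back through December: 79 more days to subtract
November 2017: 30 days, 49 remaining
October 2017: 31 days, 18 remaining
September 2017 has 30 days, need 18
Result: 2017-09-12

2017-09-12


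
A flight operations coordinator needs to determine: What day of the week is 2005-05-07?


Date: 2005-05-07
January 1, 2005 is a Saturday
Day of year: 127
Offset from Jan 1: 126 days
126 mod 7 = 0
Result: Saturday

Saturday


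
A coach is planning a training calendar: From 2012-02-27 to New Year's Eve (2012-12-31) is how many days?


Start: February 27, 2012
End: December 31, 2012
Days left in February: 2
March: 31
April: 30
May: 31
June: 30
... plus remaining months
Sum of remaining months: 306
Total: 2 + 306 = 308

308


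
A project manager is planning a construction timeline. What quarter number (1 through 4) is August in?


Month: August (month 8)
Q1: January-March (months 1-3)
Q2: April-June (months 4-6)
Q3: July-September (months 7-9)
Q4: October-December (months 10-12)
Month 8 falls in Q3

3


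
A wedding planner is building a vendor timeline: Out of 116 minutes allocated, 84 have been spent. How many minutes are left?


Total budget: 116 minutes
Time used: 84 minutes
Remaining: 116 - 84 = 32 minutes
Percent used: 72.4%
Percent remaining: 27.6%

32


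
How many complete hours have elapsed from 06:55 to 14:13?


Start: 06:55
End: 14:13
Hour difference: 14 - 6 = 8 hours
Minute difference: 13 - 55 = -42 minutes
Total minutes: 438
Complete hours: 438 / 60 = 7 (remainder 18)

7


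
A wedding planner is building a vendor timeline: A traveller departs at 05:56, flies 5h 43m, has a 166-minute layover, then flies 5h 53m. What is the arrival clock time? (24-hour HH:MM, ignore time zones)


Depart: 05:56
Leg 1: +343 min -> 11:39
Layover: +166 min -> 14:25
Leg 2: +353 min -> 20:18
Total travel: 862 minutes = 14h 22m
Arrival: 20:18

20:18


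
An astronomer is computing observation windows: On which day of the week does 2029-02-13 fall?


Date: 2029-02-13
January 1, 2029 is a Monday
Day of year: 44
Offset from Jan 1: 43 days
43 mod 7 = 1
Result: Tuesday

Tuesday


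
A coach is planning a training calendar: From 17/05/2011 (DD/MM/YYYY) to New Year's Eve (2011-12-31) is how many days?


Start: May 17, 2011
End: December 31, 2011
Days left in May: 14
June: 30
July: 31
August: 31
September: 30
... plus remaining months
Sum of remaining months: 214
Total: 14 + 214 = 228

228


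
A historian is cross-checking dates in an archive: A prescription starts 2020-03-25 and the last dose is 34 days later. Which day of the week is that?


Start: 2020-03-25 (Wednesday)
Step 1 - find target date: add 34 days
  2020-03-25 + 34 days = 2020-04-28
Step 2 - day of week:
  34 mod 7 = 6
  Wednesday + 6 days -> Tuesday
Result: Tuesday (2020-04-28)

Tuesday


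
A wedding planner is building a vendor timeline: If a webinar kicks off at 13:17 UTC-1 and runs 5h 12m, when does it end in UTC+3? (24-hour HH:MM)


Start: 13:17 in UTC-1
Step 1 - add duration:
  minutes: 17 + 12 = 29
  hours: 13 + 5 + 0 = 18
  end in UTC-1: 18:29
Step 2 - convert UTC-1 -> UTC+3:
  offset difference: 3 - (-1) = 4 hours
  18 + (4) = 22 -> mod 24 = 22
Result: 22:29 in UTC+3

22:29


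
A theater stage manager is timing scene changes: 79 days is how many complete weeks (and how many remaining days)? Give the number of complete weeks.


Total days: 79
Days per week: 7
Division: 79 / 7 = 11 remainder 2
Complete weeks: 11
Remaining days: 2

11


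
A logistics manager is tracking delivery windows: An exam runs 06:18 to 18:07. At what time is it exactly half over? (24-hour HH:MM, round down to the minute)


Start time: 06:18 = 378 minutes from midnight
End time: 18:07 = 1087 minutes from midnight
Sum: 378 + 1087 = 1465
Midpoint: 1465 / 2 = 732 minutes
Convert: 732 / 60 = 12 hours, 12 minutes
Result: 12:12

12:12


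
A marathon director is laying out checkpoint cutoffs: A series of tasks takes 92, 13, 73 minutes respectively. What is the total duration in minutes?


Durations: 92, 13, 73
Running sum: 92
+ 13 = 105
+ 73 = 178
Total duration: 178 minutes
That is 2 hours and 58 minutes

178


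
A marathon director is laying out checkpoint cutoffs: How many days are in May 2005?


Month: May
Year: 2005
May is a 31-day month
Total: 31 days

31


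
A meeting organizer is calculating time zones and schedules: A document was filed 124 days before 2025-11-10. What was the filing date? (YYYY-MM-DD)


Start: 2025-11-10
Subtracting 124 days
Days already passed in November: 10
After going back through November: 114 more days to subtract
October 2025: 31 days, 83 remaining
September 2025: 30 days, 53 remaining
August 2025: 31 days, 22 remaining
July 2025 has 31 days, need 22
Result: 2025-07-09

2025-07-09


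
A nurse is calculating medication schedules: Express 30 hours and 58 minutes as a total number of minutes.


Hours: 30
Extra minutes: 58
Minutes per hour: 60
Hours to minutes: 30 x 60 = 1800
Total: 1800 + 58 = 1858

1858


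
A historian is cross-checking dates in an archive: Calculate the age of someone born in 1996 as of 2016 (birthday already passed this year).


Birth year: 1996
Current year: 2016
Age = current year - birth year
Age = 2016 - 1996 = 20

20


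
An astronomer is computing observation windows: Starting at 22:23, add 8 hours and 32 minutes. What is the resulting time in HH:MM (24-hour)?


Start time: 22:23
Adding: 8 hours 32 minutes
Minutes: 23 + 32 = 55
Hours: 22 + 8 + 0 = 30
Hour wraparound: 30 mod 24 = 6
Result: 06:55

06:55


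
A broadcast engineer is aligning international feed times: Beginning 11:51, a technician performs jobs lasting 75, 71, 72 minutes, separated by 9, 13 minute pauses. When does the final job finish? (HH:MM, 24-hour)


Start: 11:51 = 711 min from midnight
  after task 1 (75 min): 13:06
  after break (9 min): 13:15
  after task 2 (71 min): 14:26
  after break (13 min): 14:39
  after task 3 (72 min): 15:51
Total elapsed: 240 minutes
End time: 15:51

15:51


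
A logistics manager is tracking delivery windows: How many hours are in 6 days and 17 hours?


Days: 6
Extra hours: 17
Hours per day: 24
Days to hours: 6 x 24 = 144
Total: 144 + 17 = 161

161


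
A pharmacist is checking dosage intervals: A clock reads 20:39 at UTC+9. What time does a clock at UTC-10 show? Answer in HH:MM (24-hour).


Local time: 20:39 at UTC+9 (offset 9h)
Target zone: UTC-10 (offset -10h)
Difference: -10 - (9) = -19 hours
Calculation: 20 + (-19) = 1
Result: 01:39

01:39


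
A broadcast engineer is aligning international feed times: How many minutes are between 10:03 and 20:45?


Start time: 10:03 = 603 minutes from midnight
End time: 20:45 = 1245 minutes from midnight
Difference: 1245 - 603 = 642 minutes
That is 10 hours and 42 minutes

642


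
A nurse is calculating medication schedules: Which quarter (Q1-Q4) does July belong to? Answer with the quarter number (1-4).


Month: July (month 7)
Q1: January-March (months 1-3)
Q2: April-June (months 4-6)
Q3: July-September (months 7-9)
Q4: October-December (months 10-12)
Month 7 falls in Q3

3


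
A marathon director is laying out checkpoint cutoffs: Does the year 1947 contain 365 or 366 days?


Year: 1947
Check leap year rules:
Divisible by 4? No
1947 is not a leap year
Days: 365

365


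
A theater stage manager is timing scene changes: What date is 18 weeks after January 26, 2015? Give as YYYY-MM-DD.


Start: 2015-01-26
Weeks to add: 18
Convert to days: 18 x 7 = 126 days
Add 126 days to 2015-01-26
Result: 2015-06-01

2015-06-01


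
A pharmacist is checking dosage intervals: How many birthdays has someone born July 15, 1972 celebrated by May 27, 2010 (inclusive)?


Birth: 1972-07-15
Reference: 2010-05-27
Year difference: 2010 - 1972 = 38
Has birthday (07-15) occurred by 05-27? No
Birthday not yet reached this year -> subtract 1
Age in full years: 37

37


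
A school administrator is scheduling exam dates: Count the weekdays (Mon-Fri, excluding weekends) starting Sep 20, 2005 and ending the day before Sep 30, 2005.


Start: 2005-09-20 (Tuesday)
End (exclusive): 2005-09-30 (Friday)
Total calendar days: 10
Full weeks: 10 // 7 = 1 -> 5 weekdays
Remaining 3 days starting on Tuesday:
  Tue(w), Wed(w), Thu(w) -> 3 weekdays
Total business days: 5 + 3 = 8

8


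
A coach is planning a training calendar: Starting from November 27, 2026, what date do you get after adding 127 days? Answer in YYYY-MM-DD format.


Start: 2026-11-27
Adding 127 days
Days remaining in November: 3
After November: 124 days still to add
December 2026: 31 days, 93 remaining
January 2027: 31 days, 62 remaining
February 2027: 28 days, 34 remaining
March 2027: 31 days, 3 remaining
Result: 2027-04-03

2027-04-03


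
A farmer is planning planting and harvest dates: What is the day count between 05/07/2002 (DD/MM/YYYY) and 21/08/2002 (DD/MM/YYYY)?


Start date: 2002-07-05
End date: 2002-08-21
Jul 2002: +27 days
Aug 2002: +20 days
Total: 47 days

47


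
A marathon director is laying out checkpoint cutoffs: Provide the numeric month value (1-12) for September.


Calendar month order:
8. August
9. September <--
10. October
September is month number 9

9


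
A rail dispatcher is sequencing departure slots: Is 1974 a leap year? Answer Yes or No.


Year: 1974
Divisible by 4? 1974 / 4 = 493.5 -> No
Not divisible by 4, so NOT a leap year

No


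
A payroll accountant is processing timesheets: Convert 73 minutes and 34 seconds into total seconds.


Minutes: 73
Seconds: 34
Convert minutes to seconds: 73 x 60 = 4380
Add remaining seconds: 4380 + 34 = 4414

4414


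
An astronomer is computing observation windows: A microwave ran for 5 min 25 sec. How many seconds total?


Minutes: 5
Extra seconds: 25
Seconds per minute: 60
Minutes to seconds: 5 x 60 = 300
Total: 300 + 25 = 325

325


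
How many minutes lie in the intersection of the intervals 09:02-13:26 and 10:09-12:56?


Interval A: [542, 806] minutes from midnight
Interval B: [609, 776] minutes from midnight
Overlap start = max(542, 609) = 609
Overlap end = min(806, 776) = 776
Overlap = 776 - 609 = 167 minutes

167


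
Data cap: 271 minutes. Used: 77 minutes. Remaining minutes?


Total budget: 271 minutes
Time used: 77 minutes
Remaining: 271 - 77 = 194 minutes
Percent used: 28.4%
Percent remaining: 71.6%

194


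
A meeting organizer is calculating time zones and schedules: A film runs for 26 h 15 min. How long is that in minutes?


Hours: 26
Minutes: 15
Convert hours to minutes: 26 x 60 = 1560
Add remaining minutes: 1560 + 15 = 1575

1575


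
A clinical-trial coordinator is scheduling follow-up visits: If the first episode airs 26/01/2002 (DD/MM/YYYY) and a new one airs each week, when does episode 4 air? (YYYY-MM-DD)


First occurrence: 2002-01-26 (occurrence 1)
Each occurrence is 7 days after the previous.
Occurrence 4 is 3 weeks after the first.
3 weeks = 21 days
2002-01-26 + 21 days = 2002-02-16

2002-02-16


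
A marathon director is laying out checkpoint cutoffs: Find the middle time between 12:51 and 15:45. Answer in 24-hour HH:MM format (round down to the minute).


Start time: 12:51 = 771 minutes from midnight
End time: 15:45 = 945 minutes from midnight
Sum: 771 + 945 = 1716
Midpoint: 1716 / 2 = 858 minutes
Convert: 858 / 60 = 14 hours, 18 minutes
Result: 14:18

14:18


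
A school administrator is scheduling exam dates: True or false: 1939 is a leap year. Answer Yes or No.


Year: 1939
Divisible by 4? 1939 / 4 = 484.75 -> No
Not divisible by 4, so NOT a leap year

No


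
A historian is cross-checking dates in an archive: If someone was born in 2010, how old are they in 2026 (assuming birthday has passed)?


Birth year: 2010
Current year: 2026
Age = current year - birth year
Age = 2026 - 2010 = 16

16


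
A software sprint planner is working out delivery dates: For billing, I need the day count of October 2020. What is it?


Month: October
Year: 2020
October is a 31-day month
Total: 31 days

31


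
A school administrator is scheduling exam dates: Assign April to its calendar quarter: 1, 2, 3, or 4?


Month: April (month 4)
Q1: January-March (months 1-3)
Q2: April-June (months 4-6)
Q3: July-September (months 7-9)
Q4: October-December (months 10-12)
Month 4 falls in Q2

2


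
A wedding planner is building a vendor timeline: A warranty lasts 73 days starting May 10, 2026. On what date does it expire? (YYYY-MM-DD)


Start: 2026-05-10
Adding 73 days
Days remaining in May: 21
After May: 52 days still to add
June 2026: 30 days, 22 remaining
July 2026 has 31 days, need 22
Result: 2026-07-22

2026-07-22


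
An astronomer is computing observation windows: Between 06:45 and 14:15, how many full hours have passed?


Start: 06:45
End: 14:15
Hour difference: 14 - 6 = 8 hours
Minute difference: 15 - 45 = -30 minutes
Total minutes: 450
Complete hours: 450 / 60 = 7 (remainder 30)

7


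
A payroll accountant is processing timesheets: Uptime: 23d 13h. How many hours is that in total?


Days: 23
Extra hours: 13
Hours per day: 24
Days to hours: 23 x 24 = 552
Total: 552 + 13 = 565

565


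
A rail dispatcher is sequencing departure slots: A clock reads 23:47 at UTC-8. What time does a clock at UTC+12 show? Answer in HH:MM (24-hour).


Local time: 23:47 at UTC-8 (offset -8h)
Target zone: UTC+12 (offset 12h)
Difference: 12 - (-8) = 20 hours
Calculation: 23 + (20) = 43
Wraparound: (43) mod 24 = 19
Result: 19:47

19:47


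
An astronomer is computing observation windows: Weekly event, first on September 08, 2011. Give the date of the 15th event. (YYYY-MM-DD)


First occurrence: 2011-09-08 (occurrence 1)
Each occurrence is 7 days after the previous.
Occurrence 15 is 14 weeks after the first.
14 weeks = 98 days
2011-09-08 + 98 days = 2011-12-15

2011-12-15


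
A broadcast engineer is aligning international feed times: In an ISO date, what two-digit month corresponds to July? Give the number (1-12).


Calendar month order:
6. June
7. July <--
8. August
July is month number 7

7


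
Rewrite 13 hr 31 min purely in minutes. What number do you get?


Hours: 13
Extra minutes: 31
Minutes per hour: 60
Hours to minutes: 13 x 60 = 780
Total: 780 + 31 = 811

811


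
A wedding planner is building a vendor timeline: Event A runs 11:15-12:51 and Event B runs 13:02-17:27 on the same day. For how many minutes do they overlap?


Interval A: [675, 771] minutes from midnight
Interval B: [782, 1047] minutes from midnight
Overlap start = max(675, 782) = 782
Overlap end = min(771, 1047) = 771
End <= start, so the intervals do not overlap: 0 minutes

0


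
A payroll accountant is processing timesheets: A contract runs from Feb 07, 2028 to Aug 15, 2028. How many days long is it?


Start date: 2028-02-07
End date: 2028-08-15
Feb 2028: +23 days
Mar 2028: +31 days
Apr 2028: +30 days
... (4 more months)
Total: 190 days

190


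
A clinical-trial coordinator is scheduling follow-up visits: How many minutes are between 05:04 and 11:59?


Start time: 05:04 = 304 minutes from midnight
End time: 11:59 = 719 minutes from midnight
Difference: 719 - 304 = 415 minutes
That is 6 hours and 55 minutes

415


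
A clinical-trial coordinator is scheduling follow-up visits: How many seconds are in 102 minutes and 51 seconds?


Minutes: 102
Extra seconds: 51
Seconds per minute: 60
Minutes to seconds: 102 x 60 = 6120
Total: 6120 + 51 = 6171

6171


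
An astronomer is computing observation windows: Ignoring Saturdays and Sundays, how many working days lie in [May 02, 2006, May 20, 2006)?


Start: 2006-05-02 (Tuesday)
End (exclusive): 2006-05-20 (Saturday)
Total calendar days: 18
Full weeks: 18 // 7 = 2 -> 10 weekdays
Remaining 4 days starting on Tuesday:
  Tue(w), Wed(w), Thu(w), Fri(w) -> 4 weekdays
Total business days: 10 + 4 = 14

14


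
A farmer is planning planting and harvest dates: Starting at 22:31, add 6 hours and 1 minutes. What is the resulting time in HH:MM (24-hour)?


Start time: 22:31
Adding: 6 hours 1 minutes
Minutes: 31 + 1 = 32
Hours: 22 + 6 + 0 = 28
Hour wraparound: 28 mod 24 = 4
Result: 04:32

04:32


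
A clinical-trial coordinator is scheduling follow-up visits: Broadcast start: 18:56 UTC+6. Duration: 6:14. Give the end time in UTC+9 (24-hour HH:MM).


Start: 18:56 in UTC+6
Step 1 - add duration:
  minutes: 56 + 14 = 70 (carry 1h)
  hours: 18 + 6 + 1 = 25
  end in UTC+6: 01:10
Step 2 - convert UTC+6 -> UTC+9:
  offset difference: 9 - (6) = 3 hours
  1 + (3) = 4 -> mod 24 = 4
Result: 04:10 in UTC+9

04:10


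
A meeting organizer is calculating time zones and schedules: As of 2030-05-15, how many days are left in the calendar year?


Start: May 15, 2030
End: December 31, 2030
Days left in May: 16
June: 30
July: 31
August: 31
September: 30
... plus remaining months
Sum of remaining months: 214
Total: 16 + 214 = 230

230


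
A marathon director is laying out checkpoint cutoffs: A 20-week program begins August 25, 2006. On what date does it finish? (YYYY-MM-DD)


Start: 2006-08-25
Weeks to add: 20
Convert to days: 20 x 7 = 140 days
Add 140 days to 2006-08-25
Result: 2007-01-12

2007-01-12


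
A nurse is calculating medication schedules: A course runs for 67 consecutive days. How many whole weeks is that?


Total days: 67
Days per week: 7
Division: 67 / 7 = 9 remainder 4
Complete weeks: 9
Remaining days: 4

9


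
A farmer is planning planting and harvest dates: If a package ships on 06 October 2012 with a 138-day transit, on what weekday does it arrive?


Start: 2012-10-06 (Saturday)
Step 1 - find target date: add 138 days
  2012-10-06 + 138 days = 2013-02-21
Step 2 - day of week:
  138 mod 7 = 5
  Saturday + 5 days -> Thursday
Result: Thursday (2013-02-21)

Thursday


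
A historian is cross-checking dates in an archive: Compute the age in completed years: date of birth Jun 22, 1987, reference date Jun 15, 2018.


Birth: 1987-06-22
Reference: 2018-06-15
Year difference: 2018 - 1987 = 31
Has birthday (06-22) occurred by 06-15? No
Birthday not yet reached this year -> subtract 1
Age in full years: 30

30


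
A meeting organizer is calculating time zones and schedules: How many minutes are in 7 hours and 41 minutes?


Hours: 7
Minutes: 41
Convert hours to minutes: 7 x 60 = 420
Add remaining minutes: 420 + 41 = 461

461


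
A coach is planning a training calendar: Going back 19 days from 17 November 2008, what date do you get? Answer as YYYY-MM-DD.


Start: 2008-11-17
Subtracting 19 days
Days already passed in November: 17
After going back through November: 2 more days to subtract
October 2008 has 31 days, need 2
Result: 2008-10-29

2008-10-29


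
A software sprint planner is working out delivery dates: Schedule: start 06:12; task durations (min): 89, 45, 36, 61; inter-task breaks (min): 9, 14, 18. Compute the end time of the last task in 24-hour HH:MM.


Start: 06:12 = 372 min from midnight
  after task 1 (89 min): 07:41
  after break (9 min): 07:50
  after task 2 (45 min): 08:35
  after break (14 min): 08:49
  after task 3 (36 min): 09:25
  after break (18 min): 09:43
  after task 4 (61 min): 10:44
Total elapsed: 272 minutes
End time: 10:44

10:44


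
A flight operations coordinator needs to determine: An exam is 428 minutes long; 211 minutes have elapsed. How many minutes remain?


Total budget: 428 minutes
Time used: 211 minutes
Remaining: 428 - 211 = 217 minutes
Percent used: 49.3%
Percent remaining: 50.7%

217


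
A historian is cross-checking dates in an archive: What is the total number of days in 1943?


Year: 1943
Check leap year rules:
Divisible by 4? No
1943 is not a leap year
Days: 365

365


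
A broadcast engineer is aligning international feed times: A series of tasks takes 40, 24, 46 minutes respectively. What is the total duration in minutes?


Durations: 40, 24, 46
Running sum: 40
+ 24 = 64
+ 46 = 110
Total duration: 110 minutes
That is 1 hours and 50 minutes

110


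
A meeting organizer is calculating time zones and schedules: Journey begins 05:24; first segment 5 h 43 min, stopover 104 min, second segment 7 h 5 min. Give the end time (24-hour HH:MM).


Depart: 05:24
Leg 1: +343 min -> 11:07
Layover: +104 min -> 12:51
Leg 2: +425 min -> 19:56
Total travel: 872 minutes = 14h 32m
Arrival: 19:56

19:56


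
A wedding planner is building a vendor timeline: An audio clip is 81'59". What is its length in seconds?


Minutes: 81
Seconds: 59
Convert minutes to seconds: 81 x 60 = 4860
Add remaining seconds: 4860 + 59 = 4919

4919


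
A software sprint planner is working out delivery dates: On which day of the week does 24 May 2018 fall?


Date: 2018-05-24
January 1, 2018 is a Monday
Day of year: 144
Offset from Jan 1: 143 days
143 mod 7 = 3
Result: Thursday

Thursday


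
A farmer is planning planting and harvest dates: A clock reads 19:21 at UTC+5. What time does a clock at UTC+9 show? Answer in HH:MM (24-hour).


Local time: 19:21 at UTC+5 (offset 5h)
Target zone: UTC+9 (offset 9h)
Difference: 9 - (5) = 4 hours
Calculation: 19 + (4) = 23
Result: 23:21

23:21


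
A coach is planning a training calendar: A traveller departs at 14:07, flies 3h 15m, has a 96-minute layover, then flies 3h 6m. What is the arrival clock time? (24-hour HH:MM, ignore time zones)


Depart: 14:07
Leg 1: +195 min -> 17:22
Layover: +96 min -> 18:58
Leg 2: +186 min -> 22:04
Total travel: 477 minutes = 7h 57m
Arrival: 22:04

22:04


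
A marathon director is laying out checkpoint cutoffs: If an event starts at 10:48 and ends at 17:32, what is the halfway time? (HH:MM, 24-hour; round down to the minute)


Start time: 10:48 = 648 minutes from midnight
End time: 17:32 = 1052 minutes from midnight
Sum: 648 + 1052 = 1700
Midpoint: 1700 / 2 = 850 minutes
Convert: 850 / 60 = 14 hours, 10 minutes
Result: 14:10

14:10


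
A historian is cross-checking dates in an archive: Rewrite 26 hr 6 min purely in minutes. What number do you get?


Hours: 26
Extra minutes: 6
Minutes per hour: 60
Hours to minutes: 26 x 60 = 1560
Total: 1560 + 6 = 1566

1566


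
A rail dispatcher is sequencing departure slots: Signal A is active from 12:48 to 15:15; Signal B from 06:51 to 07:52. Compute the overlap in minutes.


Interval A: [768, 915] minutes from midnight
Interval B: [411, 472] minutes from midnight
Overlap start = max(768, 411) = 768
Overlap end = min(915, 472) = 472
End <= start, so the intervals do not overlap: 0 minutes

0


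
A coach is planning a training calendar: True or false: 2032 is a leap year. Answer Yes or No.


Year: 2032
Divisible by 4? 2032 / 4 = 508.0 -> Yes
Divisible by 100? 2032 / 100 = 20.32 -> No
Divisible by 4 but not 100, so it IS a leap year

Yes


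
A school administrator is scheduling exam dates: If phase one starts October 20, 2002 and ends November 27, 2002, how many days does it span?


Start date: 2002-10-20
End date: 2002-11-27
Oct 2002: +12 days
Nov 2002: +26 days
Total: 38 days

38


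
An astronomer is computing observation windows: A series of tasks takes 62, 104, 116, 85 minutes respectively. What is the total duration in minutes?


Durations: 62, 104, 116, 85
Running sum: 62
+ 104 = 166
+ 116 = 282
+ 85 = 367
Total duration: 367 minutes
That is 6 hours and 7 minutes

367


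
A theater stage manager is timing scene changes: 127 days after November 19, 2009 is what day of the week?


Start: 2009-11-19 (Thursday)
Step 1 - find target date: add 127 days
  2009-11-19 + 127 days = 2010-03-26
Step 2 - day of week:
  127 mod 7 = 1
  Thursday + 1 days -> Friday
Result: Friday (2010-03-26)

Friday


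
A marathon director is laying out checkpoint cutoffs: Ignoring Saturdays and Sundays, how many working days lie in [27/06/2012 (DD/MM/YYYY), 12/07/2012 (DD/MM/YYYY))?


Start: 2012-06-27 (Wednesday)
End (exclusive): 2012-07-12 (Thursday)
Total calendar days: 15
Full weeks: 15 // 7 = 2 -> 10 weekdays
Remaining 1 days starting on Wednesday:
  Wed(w) -> 1 weekdays
Total business days: 10 + 1 = 11

11


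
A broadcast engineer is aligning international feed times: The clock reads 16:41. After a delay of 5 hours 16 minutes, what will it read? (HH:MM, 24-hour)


Start time: 16:41
Adding: 5 hours 16 minutes
Minutes: 41 + 16 = 57
Hours: 16 + 5 + 0 = 21
Result: 21:57

21:57


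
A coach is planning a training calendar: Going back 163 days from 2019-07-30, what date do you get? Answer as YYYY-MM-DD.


Start: 2019-07-30
Subtracting 163 days
Days already passed in July: 30
After going back through July: 133 more days to subtract
June 2019: 30 days, 103 remaining
May 2019: 31 days, 72 remaining
April 2019: 30 days, 42 remaining
March 2019: 31 days, 11 remaining
Result: 2019-02-17

2019-02-17


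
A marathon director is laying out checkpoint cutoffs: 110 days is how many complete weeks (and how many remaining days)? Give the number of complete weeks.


Total days: 110
Days per week: 7
Division: 110 / 7 = 15 remainder 5
Complete weeks: 15
Remaining days: 5

15


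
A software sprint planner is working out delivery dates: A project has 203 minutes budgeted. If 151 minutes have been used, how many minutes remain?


Total budget: 203 minutes
Time used: 151 minutes
Remaining: 203 - 151 = 52 minutes
Percent used: 74.4%
Percent remaining: 25.6%

52


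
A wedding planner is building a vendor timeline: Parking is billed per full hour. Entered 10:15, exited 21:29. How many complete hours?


Start: 10:15
End: 21:29
Hour difference: 21 - 10 = 11 hours
Minute difference: 29 - 15 = 14 minutes
Total minutes: 674
Complete hours: 674 / 60 = 11 (remainder 14)

11
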